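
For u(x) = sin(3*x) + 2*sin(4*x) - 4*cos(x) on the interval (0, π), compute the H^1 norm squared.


||u||_{H^1(0,π)}^2 = -256/15 + 55*π

u'(x) = 4*sin(x) + 3*cos(3*x) + 8*cos(4*x).
Expand u² and (u')² and integrate term by term on (0, π), using: for integers n ≥ 1, ∫_0^π sin²(nx) dx = ∫_0^π cos²(nx) dx = π/2; for n ≠ n', ∫_0^π sin(nx)sin(n'x) dx = ∫_0^π cos(nx)cos(n'x) dx = 0; and by product-to-sum, ∫_0^π sin(nx)cos(n'x) dx = ½∫_0^π [sin((n+n')x) + sin((n−n')x)] dx, which is 0 when n+n' is even and 2n/(n²−n'²) when n+n' is odd (it need not vanish on (0, π)).
  u² squared terms: (-4)²·∫cos(x)² dx = 16·π/2 = 8*π;  (2)²·∫sin(4x)² dx = 4·π/2 = 2*π;  (1)²·∫sin(3x)² dx = 1·π/2 = π/2.
  u² cross terms: 2·(-4)·(2)·∫cos(x)·sin(4x) dx = -16·(8/15) = -128/15;  2·(-4)·(1)·∫cos(x)·sin(3x) dx = -8·(0) = 0;  2·(2)·(1)·∫sin(4x)·sin(3x) dx = 4·(0) = 0.
  So ∫_0^π u² dx = 8*π + 2*π + π/2 − 128/15 + 0 + 0 = -128/15 + 21*π/2.
  (u')² squared terms: (3)²·∫cos(3x)² dx = 9·π/2 = 9*π/2;  (4)²·∫sin(x)² dx = 16·π/2 = 8*π;  (8)²·∫cos(4x)² dx = 64·π/2 = 32*π.
  (u')² cross terms: 2·(3)·(4)·∫cos(3x)·sin(x) dx = 24·(0) = 0;  2·(3)·(8)·∫cos(3x)·cos(4x) dx = 48·(0) = 0;  2·(4)·(8)·∫sin(x)·cos(4x) dx = 64·(-2/15) = -128/15.
  So ∫_0^π (u')² dx = 9*π/2 + 8*π + 32*π + 0 + 0 − 128/15 = -128/15 + 89*π/2.
||u||_{H^1}^2 = (-128/15 + 21*π/2) + (-128/15 + 89*π/2) = -256/15 + 55*π.


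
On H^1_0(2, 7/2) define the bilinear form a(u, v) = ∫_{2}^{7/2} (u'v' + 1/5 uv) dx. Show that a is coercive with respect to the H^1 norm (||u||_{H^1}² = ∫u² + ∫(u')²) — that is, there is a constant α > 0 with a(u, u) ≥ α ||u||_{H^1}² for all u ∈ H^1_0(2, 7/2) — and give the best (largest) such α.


α = (9 + 20*π^2)/(5*(9 + 4*π^2))

Coercivity of a(·,·) on H^1_0(2, 7/2) means a(u, u) ≥ α ||u||_{H^1}² for every u ∈ H^1_0.
The interval has length L = 3/2, and Poincaré/coercivity depend only on L. Here a(u, u) = ∫(u')² + (1/5)·∫u².
Here 0 < c = 1/5 < 1. The condition a(u,u) ≥ α||u||_{H^1}² reads (1−α)∫(u')² ≥ (α−c)∫u². Any admissible α is ≤ 1 (rapidly oscillating u have ∫u²/∫(u')² → 0), and α = 1 would force 0 ≥ (1−c)∫u², impossible since c < 1; so 1−α > 0. By the sharp Poincaré inequality on H^1_0 of an interval of length L, ∫(u')² ≥ (π/L)²∫u² with equality for the first sine mode sin(π(x−x₀)/L) (x₀ the left endpoint), so the inequality holds for all u iff (1−α)(π/L)² ≥ α − c, i.e. α ≤ ((π/L)² + c)/((π/L)² + 1) = (1 + c(L/π)²)/(1 + (L/π)²). With (π/L)² = 4*π^2/9 and c = 1/5, the largest admissible constant is α = ((π/L)² + c)/((π/L)² + 1).
Simplifying, α = (9 + 20*π^2)/(5*(9 + 4*π^2)).


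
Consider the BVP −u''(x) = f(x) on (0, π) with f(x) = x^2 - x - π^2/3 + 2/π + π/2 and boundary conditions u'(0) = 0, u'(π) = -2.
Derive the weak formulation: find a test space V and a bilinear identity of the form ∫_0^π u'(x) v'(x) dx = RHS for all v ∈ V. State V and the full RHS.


V = H^1(0, π) (v unrestricted at boundary; u is determined up to an additive constant); weak form: ∫_0^π u'v' dx = ∫_0^π (x^2 - x - π^2/3 + 2/π + π/2) v dx − 2·v(π) for all v ∈ V.

Multiply both sides by a test function v and integrate from 0 to π:
  ∫_0^π −u''(x) v(x) dx = ∫_0^π f(x) v(x) dx.
Integrate the LHS by parts once:
  ∫_0^π −u'' v dx = −[u'(x) v(x)]_0^π + ∫_0^π u'(x) v'(x) dx.
Thus ∫_0^π u'(x) v'(x) dx = ∫_0^π f(x) v(x) dx + [u'(x) v(x)]_0^π.
Choose V so that boundary terms are either known or forced to vanish.
u has inhomogeneous Neumann u'(0) = 0, u'(π) = -2. [u' v]_0^π = (-2)·v(π) − (0)·v(0) = − 2·v(π). Take V = H^1(0, π); boundary term becomes part of RHS.
Weak formulation: find u (satisfying any essential BC) such that ∫_0^π u'(x) v'(x) dx = ∫_0^π f v dx − 2·v(π) for all v ∈ V (Neumann data are natural BCs: they enter the RHS as boundary terms).
Substituting f(x) = x^2 - x - π^2/3 + 2/π + π/2, the right-hand side is ∫_0^π (x^2 - x - π^2/3 + 2/π + π/2) v dx − 2·v(π).
Compatibility check (pure Neumann): taking v ≡ 1 ∈ V gives 0 = ∫_0^π f dx + (-2) − (0), i.e. ∫_0^π f dx must equal u'(0) − u'(π) = 2. Indeed ∫_0^π (x^2 - x - π^2/3 + 2/π + π/2) dx = 2, so the data are compatible. The solution is then unique only up to an additive constant (fix it e.g. by requiring ∫_0^π u dx = 0).


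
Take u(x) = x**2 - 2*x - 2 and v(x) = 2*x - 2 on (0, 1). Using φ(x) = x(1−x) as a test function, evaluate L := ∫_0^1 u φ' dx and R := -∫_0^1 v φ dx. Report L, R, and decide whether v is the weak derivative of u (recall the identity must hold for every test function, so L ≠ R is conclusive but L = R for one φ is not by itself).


LHS = 1/6, RHS = 1/6. Yes, v = u' weakly.

u(x) = x**2 - 2*x - 2, classical derivative u'(x) = 2*x - 2.
φ(x) = x(1−x), so φ'(x) = 1 - 2*x.
Note φ(0) = φ(1) = 0, so the boundary term u·φ vanishes.
LHS = ∫_0^1 u(x) φ'(x) dx = ∫_0^1 (-2*x^3 + 5*x^2 + 2*x - 2) dx. Term by term:
  ∫_0^1 -2*x^3 dx = -1/2;  ∫_0^1 5*x^2 dx = 5/3;  ∫_0^1 2*x dx = 1;
  ∫_0^1 -2 dx = -2.
Sum: -1/2 + 5/3 + 1 − 2 = 1/6.
So LHS = 1/6.
∫_0^1 v(x) φ(x) dx = ∫_0^1 (-2*x^3 + 4*x^2 - 2*x) dx. Term by term:
  ∫_0^1 -2*x^3 dx = -1/2;  ∫_0^1 4*x^2 dx = 4/3;  ∫_0^1 -2*x dx = -1.
Sum: -1/2 + 4/3 − 1 = -1/6.
So RHS = -∫_0^1 v(x) φ(x) dx = 1/6.
LHS = RHS, so the identity holds for this test φ.
Moreover u is smooth here and v(x) = u'(x) = 2*x - 2 pointwise, so the identity holds for every test function. Hence v is the weak derivative of u.


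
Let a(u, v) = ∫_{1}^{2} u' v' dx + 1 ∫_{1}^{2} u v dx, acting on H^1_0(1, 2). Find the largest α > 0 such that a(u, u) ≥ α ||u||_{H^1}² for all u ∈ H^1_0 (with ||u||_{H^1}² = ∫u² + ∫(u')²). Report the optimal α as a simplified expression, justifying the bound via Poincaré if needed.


α = 1

Coercivity of a(·,·) on H^1_0(1, 2) means a(u, u) ≥ α ||u||_{H^1}² for every u ∈ H^1_0.
The interval has length L = 1, and Poincaré/coercivity depend only on L. Here a(u, u) = ∫(u')² + (1)·∫u².
Here c = 1 ≥ 1, so a(u,u) = ∫(u')² + c∫u² ≥ ∫(u')² + ∫u² = ||u||_{H^1}², i.e. α = 1 works. No larger α is possible: a(u,u) ≥ α||u||_{H^1}² means (1−α)∫(u')² ≥ (α−c)∫u², and for the modes u_n = sin(nπ(x−x₀)/L) (x₀ the left endpoint) one has ∫u_n²/∫(u_n')² = (L/(nπ))² → 0, so a(u_n,u_n)/||u_n||_{H^1}² → 1. Hence the optimal constant is α = 1.
Therefore α = 1.


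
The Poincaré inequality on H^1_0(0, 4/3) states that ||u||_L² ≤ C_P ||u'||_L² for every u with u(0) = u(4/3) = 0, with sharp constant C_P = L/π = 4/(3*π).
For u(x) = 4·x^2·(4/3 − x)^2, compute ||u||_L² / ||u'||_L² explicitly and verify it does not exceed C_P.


||u||_L² / ||u'||_L² = 2*sqrt(3)/9 < C_P = 4/(3*π).

u(x) = 4·x^2·(4/3 − x)^2, so u'(x) = 16*x*(3*x - 4)*(3*x - 2)/9.
u(x) = 4·x^2·(4/3 − x)^2 vanishes at x = 0 and x = 4/3, so u ∈ H^1_0(0, 4/3). Differentiate via the product rule and integrate the resulting polynomials term by term.
  ∫_0^4/3 u² dx = ∫_0^4/3 (16*x^8 - 256*x^7/3 + 512*x^6/3 - 4096*x^5/27 + 4096*x^4/81) dx. Term by term:
    ∫_0^4/3 16*x^8 dx = 4194304/177147;  ∫_0^4/3 -256*x^7/3 dx = -2097152/19683;  ∫_0^4/3 512*x^6/3 dx = 8388608/45927;
    ∫_0^4/3 -4096*x^5/27 dx = -8388608/59049;  ∫_0^4/3 4096*x^4/81 dx = 4194304/98415.
  Sum: 4194304/177147 − 2097152/19683 + 8388608/45927 − 8388608/59049 + 4194304/98415 = 2097152/6200145.
  ∫_0^4/3 (u')² dx = ∫_0^4/3 (256*x^6 - 1024*x^5 + 13312*x^4/9 - 8192*x^3/9 + 16384*x^2/81) dx. Term by term:
    ∫_0^4/3 256*x^6 dx = 4194304/15309;  ∫_0^4/3 -1024*x^5 dx = -2097152/2187;  ∫_0^4/3 13312*x^4/9 dx = 13631488/10935;
    ∫_0^4/3 -8192*x^3/9 dx = -524288/729;  ∫_0^4/3 16384*x^2/81 dx = 1048576/6561.
  Sum: 4194304/15309 − 2097152/2187 + 13631488/10935 − 524288/729 + 1048576/6561 = 524288/229635.
∫_0^4/3 u² dx = 2097152/6200145, so ||u||_L² = 1024*sqrt(210)/25515.
∫_0^4/3 (u')² dx = 524288/229635, so ||u'||_L² = 512*sqrt(70)/2835.
Ratio ||u||_L² / ||u'||_L² = 2*sqrt(3)/9.
Sharp Poincaré constant on H^1_0(0, 4/3) is C_P = L/π = 4/(3*π), achieved by sin(3*π/4·x).
A polynomial bump cannot attain the sharp Poincaré constant (only the first sine eigenfunction does), so the ratio is strictly less than C_P, consistent with ||u||_L² ≤ C_P ||u'||_L².


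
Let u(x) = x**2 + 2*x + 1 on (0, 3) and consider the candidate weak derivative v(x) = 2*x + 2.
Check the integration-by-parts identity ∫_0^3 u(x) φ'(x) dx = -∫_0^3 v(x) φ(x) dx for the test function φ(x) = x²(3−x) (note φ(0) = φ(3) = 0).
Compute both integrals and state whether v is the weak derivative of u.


LHS = -189/5, RHS = -189/5. Yes, v = u' weakly.

u(x) = x**2 + 2*x + 1, classical derivative u'(x) = 2*x + 2.
φ(x) = x²(3−x), so φ'(x) = 3*x*(2 - x).
Note φ(0) = φ(3) = 0, so the boundary term u·φ vanishes.
LHS = ∫_0^3 u(x) φ'(x) dx = ∫_0^3 (-3*x^4 + 9*x^2 + 6*x) dx. Term by term:
  ∫_0^3 -3*x^4 dx = -729/5;  ∫_0^3 9*x^2 dx = 81;  ∫_0^3 6*x dx = 27.
Sum: -729/5 + 81 + 27 = -189/5.
So LHS = -189/5.
∫_0^3 v(x) φ(x) dx = ∫_0^3 (-2*x^4 + 4*x^3 + 6*x^2) dx. Term by term:
  ∫_0^3 -2*x^4 dx = -486/5;  ∫_0^3 4*x^3 dx = 81;  ∫_0^3 6*x^2 dx = 54.
Sum: -486/5 + 81 + 54 = 189/5.
So RHS = -∫_0^3 v(x) φ(x) dx = -189/5.
LHS = RHS, so the identity holds for this test φ.
Moreover u is smooth here and v(x) = u'(x) = 2*x + 2 pointwise, so the identity holds for every test function. Hence v is the weak derivative of u.


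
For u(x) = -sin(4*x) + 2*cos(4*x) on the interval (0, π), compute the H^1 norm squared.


||u||_{H^1(0,π)}^2 = 85*π/2

u'(x) = -8*sin(4*x) - 4*cos(4*x).
Expand u² and (u')² and integrate term by term on (0, π), using: for integers n ≥ 1, ∫_0^π sin²(nx) dx = ∫_0^π cos²(nx) dx = π/2; for n ≠ n', ∫_0^π sin(nx)sin(n'x) dx = ∫_0^π cos(nx)cos(n'x) dx = 0; and by product-to-sum, ∫_0^π sin(nx)cos(n'x) dx = ½∫_0^π [sin((n+n')x) + sin((n−n')x)] dx, which is 0 when n+n' is even and 2n/(n²−n'²) when n+n' is odd (it need not vanish on (0, π)).
  u² squared terms: (-1)²·∫sin(4x)² dx = 1·π/2 = π/2;  (2)²·∫cos(4x)² dx = 4·π/2 = 2*π.
  u² cross terms: 2·(-1)·(2)·∫sin(4x)·cos(4x) dx = -4·(0) = 0.
  So ∫_0^π u² dx = π/2 + 2*π + 0 = 5*π/2.
  (u')² squared terms: (-8)²·∫sin(4x)² dx = 64·π/2 = 32*π;  (-4)²·∫cos(4x)² dx = 16·π/2 = 8*π.
  (u')² cross terms: 2·(-8)·(-4)·∫sin(4x)·cos(4x) dx = 64·(0) = 0.
  So ∫_0^π (u')² dx = 32*π + 8*π + 0 = 40*π.
||u||_{H^1}^2 = (5*π/2) + (40*π) = 85*π/2.


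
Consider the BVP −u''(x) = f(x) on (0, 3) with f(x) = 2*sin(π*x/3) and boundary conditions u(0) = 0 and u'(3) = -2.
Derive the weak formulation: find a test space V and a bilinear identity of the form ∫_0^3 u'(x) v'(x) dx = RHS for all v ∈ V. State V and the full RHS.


V = {v ∈ H^1(0, 3) : v(0) = 0} (test functions vanish at x = 0 where u is specified); weak form: ∫_0^3 u'v' dx = ∫_0^3 (2*sin(π*x/3)) v dx − 2·v(3) for all v ∈ V.

Multiply both sides by a test function v and integrate from 0 to 3:
  ∫_0^3 −u''(x) v(x) dx = ∫_0^3 f(x) v(x) dx.
Integrate the LHS by parts once:
  ∫_0^3 −u'' v dx = −[u'(x) v(x)]_0^3 + ∫_0^3 u'(x) v'(x) dx.
Thus ∫_0^3 u'(x) v'(x) dx = ∫_0^3 f(x) v(x) dx + [u'(x) v(x)]_0^3.
Choose V so that boundary terms are either known or forced to vanish.
Mixed BC: u(0) = 0 (Dirichlet) and u'(3) = -2 (Neumann). Define V = {v ∈ H^1(0, 3) : v(0) = 0}. Then [u' v]_0^3 = u'(3)·v(3) − u'(0)·0 = − 2·v(3).
Weak formulation: find u (satisfying any essential BC) such that ∫_0^3 u'(x) v'(x) dx = ∫_0^3 f v dx − 2·v(3) for all v ∈ V (Dirichlet at 0 absorbed into V; Neumann datum at x = 3 contributes the boundary term).
Substituting f(x) = 2*sin(π*x/3), the right-hand side is ∫_0^3 (2*sin(π*x/3)) v dx − 2·v(3).


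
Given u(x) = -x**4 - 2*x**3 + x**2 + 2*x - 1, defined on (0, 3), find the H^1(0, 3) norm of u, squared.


||u||_{H^1}^2 = 222645/14

The H^1 norm (squared) on an interval (0, L) is
  ||u||_{H^1}^2 = ∫_0^L u(x)^2 dx + ∫_0^L u'(x)^2 dx.
Compute u'(x) = -4*x**3 - 6*x**2 + 2*x + 2.
Then u(x)^2 = x**8 + 4*x**7 + 2*x**6 - 8*x**5 - 5*x**4 + 8*x**3 + 2*x**2 - 4*x + 1 and u'(x)^2 = 16*x**6 + 48*x**5 + 20*x**4 - 40*x**3 - 20*x**2 + 8*x + 4.
Integrate each monomial from 0 to 3 using ∫_0^3 c·x^n dx = c·3^(n+1)/(n+1):
  ∫_0^3 u(x)^2 dx = ∫_0^3 (x^8 + 4*x^7 + 2*x^6 - 8*x^5 - 5*x^4 + 8*x^3 + 2*x^2 - 4*x + 1) dx. Term by term:
    ∫_0^3 x^8 dx = 2187;  ∫_0^3 4*x^7 dx = 6561/2;  ∫_0^3 2*x^6 dx = 4374/7;
    ∫_0^3 -8*x^5 dx = -972;  ∫_0^3 -5*x^4 dx = -243;  ∫_0^3 8*x^3 dx = 162;
    ∫_0^3 2*x^2 dx = 18;  ∫_0^3 -4*x dx = -18;  ∫_0^3 1 dx = 3.
  Sum: 2187 + 6561/2 + 4374/7 − 972 − 243 + 162 + 18 − 18 + 3 = 70593/14.
  ∫_0^3 u'(x)^2 dx = ∫_0^3 (16*x^6 + 48*x^5 + 20*x^4 - 40*x^3 - 20*x^2 + 8*x + 4) dx. Term by term:
    ∫_0^3 16*x^6 dx = 34992/7;  ∫_0^3 48*x^5 dx = 5832;  ∫_0^3 20*x^4 dx = 972;
    ∫_0^3 -40*x^3 dx = -810;  ∫_0^3 -20*x^2 dx = -180;  ∫_0^3 8*x dx = 36;
    ∫_0^3 4 dx = 12.
  Sum: 34992/7 + 5832 + 972 − 810 − 180 + 36 + 12 = 76026/7.
Adding: ||u||_{H^1}^2 = 70593/14 + 76026/7 = 222645/14.


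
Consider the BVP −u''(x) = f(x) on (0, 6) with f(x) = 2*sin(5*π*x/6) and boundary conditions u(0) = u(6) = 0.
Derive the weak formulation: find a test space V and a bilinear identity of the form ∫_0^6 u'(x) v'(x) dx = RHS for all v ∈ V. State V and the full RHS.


V = H^1_0(0, 6) (so v(0) = v(6) = 0); weak form: ∫_0^6 u'v' dx = ∫_0^6 (2*sin(5*π*x/6)) v dx for all v ∈ V.

Multiply both sides by a test function v and integrate from 0 to 6:
  ∫_0^6 −u''(x) v(x) dx = ∫_0^6 f(x) v(x) dx.
Integrate the LHS by parts once:
  ∫_0^6 −u'' v dx = −[u'(x) v(x)]_0^6 + ∫_0^6 u'(x) v'(x) dx.
Thus ∫_0^6 u'(x) v'(x) dx = ∫_0^6 f(x) v(x) dx + [u'(x) v(x)]_0^6.
Choose V so that boundary terms are either known or forced to vanish.
u is Dirichlet: u(0) = u(6) = 0. Let V = H^1_0(0, 6); then v(0) = v(6) = 0, and [u' v]_0^6 = 0.
Weak formulation: find u (satisfying any essential BC) such that ∫_0^6 u'(x) v'(x) dx = ∫_0^6 f v dx for all v ∈ V.
Substituting f(x) = 2*sin(5*π*x/6), the right-hand side is ∫_0^6 (2*sin(5*π*x/6)) v dx.


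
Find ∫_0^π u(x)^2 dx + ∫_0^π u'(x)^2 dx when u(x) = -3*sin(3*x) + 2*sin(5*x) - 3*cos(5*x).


||u||_{H^1(0,π)}^2 = 214*π

u'(x) = 15*sin(5*x) - 9*cos(3*x) + 10*cos(5*x).
Expand u² and (u')² and integrate term by term on (0, π), using: for integers n ≥ 1, ∫_0^π sin²(nx) dx = ∫_0^π cos²(nx) dx = π/2; for n ≠ n', ∫_0^π sin(nx)sin(n'x) dx = ∫_0^π cos(nx)cos(n'x) dx = 0; and by product-to-sum, ∫_0^π sin(nx)cos(n'x) dx = ½∫_0^π [sin((n+n')x) + sin((n−n')x)] dx, which is 0 when n+n' is even and 2n/(n²−n'²) when n+n' is odd (it need not vanish on (0, π)).
  u² squared terms: (-3)²·∫cos(5x)² dx = 9·π/2 = 9*π/2;  (-3)²·∫sin(3x)² dx = 9·π/2 = 9*π/2;  (2)²·∫sin(5x)² dx = 4·π/2 = 2*π.
  u² cross terms: 2·(-3)·(-3)·∫cos(5x)·sin(3x) dx = 18·(0) = 0;  2·(-3)·(2)·∫cos(5x)·sin(5x) dx = -12·(0) = 0;  2·(-3)·(2)·∫sin(3x)·sin(5x) dx = -12·(0) = 0.
  So ∫_0^π u² dx = 9*π/2 + 9*π/2 + 2*π + 0 + 0 + 0 = 11*π.
  (u')² squared terms: (-9)²·∫cos(3x)² dx = 81·π/2 = 81*π/2;  (10)²·∫cos(5x)² dx = 100·π/2 = 50*π;  (15)²·∫sin(5x)² dx = 225·π/2 = 225*π/2.
  (u')² cross terms: 2·(-9)·(10)·∫cos(3x)·cos(5x) dx = -180·(0) = 0;  2·(-9)·(15)·∫cos(3x)·sin(5x) dx = -270·(0) = 0;  2·(10)·(15)·∫cos(5x)·sin(5x) dx = 300·(0) = 0.
  So ∫_0^π (u')² dx = 81*π/2 + 50*π + 225*π/2 + 0 + 0 + 0 = 203*π.
||u||_{H^1}^2 = (11*π) + (203*π) = 214*π.


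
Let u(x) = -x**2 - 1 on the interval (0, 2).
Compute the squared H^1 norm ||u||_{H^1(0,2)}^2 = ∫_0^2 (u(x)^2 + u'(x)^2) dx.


||u||_{H^1}^2 = 122/5

The H^1 norm (squared) on an interval (0, L) is
  ||u||_{H^1}^2 = ∫_0^L u(x)^2 dx + ∫_0^L u'(x)^2 dx.
Compute u'(x) = -2*x.
Then u(x)^2 = x**4 + 2*x**2 + 1 and u'(x)^2 = 4*x**2.
Integrate each monomial from 0 to 2 using ∫_0^2 c·x^n dx = c·2^(n+1)/(n+1):
  ∫_0^2 u(x)^2 dx = ∫_0^2 (x^4 + 2*x^2 + 1) dx. Term by term:
    ∫_0^2 x^4 dx = 32/5;  ∫_0^2 2*x^2 dx = 16/3;  ∫_0^2 1 dx = 2.
  Sum: 32/5 + 16/3 + 2 = 206/15.
  ∫_0^2 u'(x)^2 dx = ∫_0^2 (4*x^2) dx. Term by term:
    ∫_0^2 4*x^2 dx = 32/3.
Adding: ||u||_{H^1}^2 = 206/15 + 32/3 = 122/5.


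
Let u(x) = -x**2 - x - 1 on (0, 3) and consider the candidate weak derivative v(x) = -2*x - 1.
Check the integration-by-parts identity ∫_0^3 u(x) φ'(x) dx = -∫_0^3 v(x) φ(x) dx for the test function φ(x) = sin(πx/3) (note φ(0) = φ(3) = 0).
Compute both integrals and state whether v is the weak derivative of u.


LHS = 24/π, RHS = 24/π. Yes, v = u' weakly.

u(x) = -x**2 - x - 1, classical derivative u'(x) = -2*x - 1.
φ(x) = sin(πx/3), so φ'(x) = π*cos(π*x/3)/3.
Note φ(0) = φ(3) = 0, so the boundary term u·φ vanishes.
LHS = ∫_0^3 u(x) φ'(x) dx = ∫_0^3 (-π*x^2*cos(π*x/3)/3 - π*x*cos(π*x/3)/3 - π*cos(π*x/3)/3) dx. Term by term:
  ∫_0^3 -π*cos(π*x/3)/3 dx = 0;  ∫_0^3 -π*x*cos(π*x/3)/3 dx = 6/π;  ∫_0^3 -π*x^2*cos(π*x/3)/3 dx = 18/π.
Sum: 0 + 6/π + 18/π = 24/π.
So LHS = 24/π.
∫_0^3 v(x) φ(x) dx = ∫_0^3 (-2*x*sin(π*x/3) - sin(π*x/3)) dx. Term by term:
  ∫_0^3 -sin(π*x/3) dx = -6/π;  ∫_0^3 -2*x*sin(π*x/3) dx = -18/π.
Sum: -6/π − 18/π = -24/π.
So RHS = -∫_0^3 v(x) φ(x) dx = 24/π.
LHS = RHS, so the identity holds for this test φ.
Moreover u is smooth here and v(x) = u'(x) = -2*x - 1 pointwise, so the identity holds for every test function. Hence v is the weak derivative of u.


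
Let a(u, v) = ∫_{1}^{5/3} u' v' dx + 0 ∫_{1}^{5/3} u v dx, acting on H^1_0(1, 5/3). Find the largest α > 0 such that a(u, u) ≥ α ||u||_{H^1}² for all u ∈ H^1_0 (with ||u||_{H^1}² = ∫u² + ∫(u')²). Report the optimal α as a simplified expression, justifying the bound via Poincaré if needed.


α = 9*π^2/(4 + 9*π^2)

Coercivity of a(·,·) on H^1_0(1, 5/3) means a(u, u) ≥ α ||u||_{H^1}² for every u ∈ H^1_0.
The interval has length L = 2/3, and Poincaré/coercivity depend only on L. Here a(u, u) = ∫(u')² + (0)·∫u².
Here c = 0, so a(u,u) = ∫(u')² alone. The condition a(u,u) ≥ α||u||_{H^1}² reads (1−α)∫(u')² ≥ (α−c)∫u². Any admissible α is ≤ 1 (rapidly oscillating u have ∫u²/∫(u')² → 0), and α = 1 would force 0 ≥ (1−c)∫u², impossible since c < 1; so 1−α > 0. By the sharp Poincaré inequality on H^1_0 of an interval of length L, ∫(u')² ≥ (π/L)²∫u² with equality for the first sine mode sin(π(x−x₀)/L) (x₀ the left endpoint), so the inequality holds for all u iff (1−α)(π/L)² ≥ α − c, i.e. α ≤ ((π/L)² + c)/((π/L)² + 1) = (1 + c(L/π)²)/(1 + (L/π)²). (Direct route, valid since c ≤ 0: Poincaré gives c∫u² ≥ c(L/π)²∫(u')², so a(u,u) ≥ (1 + c(L/π)²)∫(u')², while ||u||_{H^1}² ≤ (1 + (L/π)²)∫(u')²; dividing yields the same α.) With (π/L)² = 9*π^2/4 and c = 0, the largest admissible constant is α = ((π/L)² + c)/((π/L)² + 1).
Simplifying, α = 9*π^2/(4 + 9*π^2).


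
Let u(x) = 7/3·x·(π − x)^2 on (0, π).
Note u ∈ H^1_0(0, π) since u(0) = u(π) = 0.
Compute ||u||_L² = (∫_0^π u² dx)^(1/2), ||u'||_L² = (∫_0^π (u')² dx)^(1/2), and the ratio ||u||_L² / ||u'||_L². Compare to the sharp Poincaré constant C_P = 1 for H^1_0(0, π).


||u||_L² / ||u'||_L² = sqrt(14)*π/14 < C_P = 1.

u(x) = 7/3·x·(π − x)^2, so u'(x) = 7*(x - π)*(3*x - π)/3.
u(x) = 7/3·x·(π − x)^2 vanishes at x = 0 and x = π, so u ∈ H^1_0(0, π). Differentiate via the product rule and integrate the resulting polynomials term by term.
  ∫_0^π u² dx = ∫_0^π (49*x^6/9 - 196*π*x^5/9 + 98*π^2*x^4/3 - 196*π^3*x^3/9 + 49*π^4*x^2/9) dx. Term by term:
    ∫_0^π 49*x^6/9 dx = 7*π^7/9;  ∫_0^π -196*π*x^5/9 dx = -98*π^7/27;  ∫_0^π 98*π^2*x^4/3 dx = 98*π^7/15;
    ∫_0^π -196*π^3*x^3/9 dx = -49*π^7/9;  ∫_0^π 49*π^4*x^2/9 dx = 49*π^7/27.
  Sum: 7*π^7/9 − 98*π^7/27 + 98*π^7/15 − 49*π^7/9 + 49*π^7/27 = 7*π^7/135.
  ∫_0^π (u')² dx = ∫_0^π (49*x^4 - 392*π*x^3/3 + 1078*π^2*x^2/9 - 392*π^3*x/9 + 49*π^4/9) dx. Term by term:
    ∫_0^π 49*x^4 dx = 49*π^5/5;  ∫_0^π -392*π*x^3/3 dx = -98*π^5/3;  ∫_0^π 1078*π^2*x^2/9 dx = 1078*π^5/27;
    ∫_0^π -392*π^3*x/9 dx = -196*π^5/9;  ∫_0^π 49*π^4/9 dx = 49*π^5/9.
  Sum: 49*π^5/5 − 98*π^5/3 + 1078*π^5/27 − 196*π^5/9 + 49*π^5/9 = 98*π^5/135.
∫_0^π u² dx = 7*π^7/135, so ||u||_L² = sqrt(105)*π^(7/2)/45.
∫_0^π (u')² dx = 98*π^5/135, so ||u'||_L² = 7*sqrt(30)*π^(5/2)/45.
Ratio ||u||_L² / ||u'||_L² = sqrt(14)*π/14.
Sharp Poincaré constant on H^1_0(0, π) is C_P = L/π = 1, achieved by sin(x).
A polynomial bump cannot attain the sharp Poincaré constant (only the first sine eigenfunction does), so the ratio is strictly less than C_P, consistent with ||u||_L² ≤ C_P ||u'||_L².


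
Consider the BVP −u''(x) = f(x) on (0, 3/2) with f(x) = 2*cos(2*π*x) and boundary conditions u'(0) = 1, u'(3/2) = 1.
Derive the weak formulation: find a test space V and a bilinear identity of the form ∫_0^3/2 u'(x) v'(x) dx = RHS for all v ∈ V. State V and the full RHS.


V = H^1(0, 3/2) (v unrestricted at boundary; u is determined up to an additive constant); weak form: ∫_0^3/2 u'v' dx = ∫_0^3/2 (2*cos(2*π*x)) v dx + v(3/2) − v(0) for all v ∈ V.

Multiply both sides by a test function v and integrate from 0 to 3/2:
  ∫_0^3/2 −u''(x) v(x) dx = ∫_0^3/2 f(x) v(x) dx.
Integrate the LHS by parts once:
  ∫_0^3/2 −u'' v dx = −[u'(x) v(x)]_0^3/2 + ∫_0^3/2 u'(x) v'(x) dx.
Thus ∫_0^3/2 u'(x) v'(x) dx = ∫_0^3/2 f(x) v(x) dx + [u'(x) v(x)]_0^3/2.
Choose V so that boundary terms are either known or forced to vanish.
u has inhomogeneous Neumann u'(0) = 1, u'(3/2) = 1. [u' v]_0^3/2 = (1)·v(3/2) − (1)·v(0) = v(3/2) − v(0). Take V = H^1(0, 3/2); boundary term becomes part of RHS.
Weak formulation: find u (satisfying any essential BC) such that ∫_0^3/2 u'(x) v'(x) dx = ∫_0^3/2 f v dx + v(3/2) − v(0) for all v ∈ V (Neumann data are natural BCs: they enter the RHS as boundary terms).
Substituting f(x) = 2*cos(2*π*x), the right-hand side is ∫_0^3/2 (2*cos(2*π*x)) v dx + v(3/2) − v(0).
Compatibility check (pure Neumann): taking v ≡ 1 ∈ V gives 0 = ∫_0^3/2 f dx + (1) − (1), i.e. ∫_0^3/2 f dx must equal u'(0) − u'(3/2) = 0. Indeed ∫_0^3/2 (2*cos(2*π*x)) dx = 0, so the data are compatible. The solution is then unique only up to an additive constant (fix it e.g. by requiring ∫_0^3/2 u dx = 0).


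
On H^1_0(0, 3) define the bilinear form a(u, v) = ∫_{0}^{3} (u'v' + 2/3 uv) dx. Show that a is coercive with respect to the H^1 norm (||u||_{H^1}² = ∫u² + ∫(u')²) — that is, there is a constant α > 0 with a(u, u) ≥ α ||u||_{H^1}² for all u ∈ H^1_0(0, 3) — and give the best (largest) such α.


α = (6 + π^2)/(9 + π^2)

Coercivity of a(·,·) on H^1_0(0, 3) means a(u, u) ≥ α ||u||_{H^1}² for every u ∈ H^1_0.
The interval has length L = 3, and Poincaré/coercivity depend only on L. Here a(u, u) = ∫(u')² + (2/3)·∫u².
Here 0 < c = 2/3 < 1. The condition a(u,u) ≥ α||u||_{H^1}² reads (1−α)∫(u')² ≥ (α−c)∫u². Any admissible α is ≤ 1 (rapidly oscillating u have ∫u²/∫(u')² → 0), and α = 1 would force 0 ≥ (1−c)∫u², impossible since c < 1; so 1−α > 0. By the sharp Poincaré inequality on H^1_0 of an interval of length L, ∫(u')² ≥ (π/L)²∫u² with equality for the first sine mode sin(π(x−x₀)/L) (x₀ the left endpoint), so the inequality holds for all u iff (1−α)(π/L)² ≥ α − c, i.e. α ≤ ((π/L)² + c)/((π/L)² + 1) = (1 + c(L/π)²)/(1 + (L/π)²). With (π/L)² = π^2/9 and c = 2/3, the largest admissible constant is α = ((π/L)² + c)/((π/L)² + 1).
Simplifying, α = (6 + π^2)/(9 + π^2).


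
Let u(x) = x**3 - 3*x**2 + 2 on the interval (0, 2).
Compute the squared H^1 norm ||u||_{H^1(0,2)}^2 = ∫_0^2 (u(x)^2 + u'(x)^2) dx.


||u||_{H^1}^2 = 472/35

The H^1 norm (squared) on an interval (0, L) is
  ||u||_{H^1}^2 = ∫_0^L u(x)^2 dx + ∫_0^L u'(x)^2 dx.
Compute u'(x) = 3*x**2 - 6*x.
Then u(x)^2 = x**6 - 6*x**5 + 9*x**4 + 4*x**3 - 12*x**2 + 4 and u'(x)^2 = 9*x**4 - 36*x**3 + 36*x**2.
Integrate each monomial from 0 to 2 using ∫_0^2 c·x^n dx = c·2^(n+1)/(n+1):
  ∫_0^2 u(x)^2 dx = ∫_0^2 (x^6 - 6*x^5 + 9*x^4 + 4*x^3 - 12*x^2 + 4) dx. Term by term:
    ∫_0^2 x^6 dx = 128/7;  ∫_0^2 -6*x^5 dx = -64;  ∫_0^2 9*x^4 dx = 288/5;
    ∫_0^2 4*x^3 dx = 16;  ∫_0^2 -12*x^2 dx = -32;  ∫_0^2 4 dx = 8.
  Sum: 128/7 − 64 + 288/5 + 16 − 32 + 8 = 136/35.
  ∫_0^2 u'(x)^2 dx = ∫_0^2 (9*x^4 - 36*x^3 + 36*x^2) dx. Term by term:
    ∫_0^2 9*x^4 dx = 288/5;  ∫_0^2 -36*x^3 dx = -144;  ∫_0^2 36*x^2 dx = 96.
  Sum: 288/5 − 144 + 96 = 48/5.
Adding: ||u||_{H^1}^2 = 136/35 + 48/5 = 472/35.


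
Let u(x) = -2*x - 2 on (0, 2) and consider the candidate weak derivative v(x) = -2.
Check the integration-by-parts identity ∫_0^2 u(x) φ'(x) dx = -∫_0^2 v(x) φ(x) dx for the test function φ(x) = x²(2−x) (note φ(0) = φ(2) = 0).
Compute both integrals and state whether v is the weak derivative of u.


LHS = 8/3, RHS = 8/3. Yes, v = u' weakly.

u(x) = -2*x - 2, classical derivative u'(x) = -2.
φ(x) = x²(2−x), so φ'(x) = x*(4 - 3*x).
Note φ(0) = φ(2) = 0, so the boundary term u·φ vanishes.
LHS = ∫_0^2 u(x) φ'(x) dx = ∫_0^2 (6*x^3 - 2*x^2 - 8*x) dx. Term by term:
  ∫_0^2 6*x^3 dx = 24;  ∫_0^2 -2*x^2 dx = -16/3;  ∫_0^2 -8*x dx = -16.
Sum: 24 − 16/3 − 16 = 8/3.
So LHS = 8/3.
∫_0^2 v(x) φ(x) dx = ∫_0^2 (2*x^3 - 4*x^2) dx. Term by term:
  ∫_0^2 2*x^3 dx = 8;  ∫_0^2 -4*x^2 dx = -32/3.
Sum: 8 − 32/3 = -8/3.
So RHS = -∫_0^2 v(x) φ(x) dx = 8/3.
LHS = RHS, so the identity holds for this test φ.
Moreover u is smooth here and v(x) = u'(x) = -2 pointwise, so the identity holds for every test function. Hence v is the weak derivative of u.


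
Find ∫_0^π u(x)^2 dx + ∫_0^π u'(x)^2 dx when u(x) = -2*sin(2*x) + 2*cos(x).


||u||_{H^1(0,π)}^2 = -64/3 + 14*π

u'(x) = -2*sin(x) - 4*cos(2*x).
Expand u² and (u')² and integrate term by term on (0, π), using: for integers n ≥ 1, ∫_0^π sin²(nx) dx = ∫_0^π cos²(nx) dx = π/2; for n ≠ n', ∫_0^π sin(nx)sin(n'x) dx = ∫_0^π cos(nx)cos(n'x) dx = 0; and by product-to-sum, ∫_0^π sin(nx)cos(n'x) dx = ½∫_0^π [sin((n+n')x) + sin((n−n')x)] dx, which is 0 when n+n' is even and 2n/(n²−n'²) when n+n' is odd (it need not vanish on (0, π)).
  u² squared terms: (-2)²·∫sin(2x)² dx = 4·π/2 = 2*π;  (2)²·∫cos(x)² dx = 4·π/2 = 2*π.
  u² cross terms: 2·(-2)·(2)·∫sin(2x)·cos(x) dx = -8·(4/3) = -32/3.
  So ∫_0^π u² dx = 2*π + 2*π − 32/3 = -32/3 + 4*π.
  (u')² squared terms: (-4)²·∫cos(2x)² dx = 16·π/2 = 8*π;  (-2)²·∫sin(x)² dx = 4·π/2 = 2*π.
  (u')² cross terms: 2·(-4)·(-2)·∫cos(2x)·sin(x) dx = 16·(-2/3) = -32/3.
  So ∫_0^π (u')² dx = 8*π + 2*π − 32/3 = -32/3 + 10*π.
||u||_{H^1}^2 = (-32/3 + 4*π) + (-32/3 + 10*π) = -64/3 + 14*π.


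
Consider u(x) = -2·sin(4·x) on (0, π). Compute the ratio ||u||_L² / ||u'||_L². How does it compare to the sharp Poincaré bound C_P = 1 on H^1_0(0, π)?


||u||_L² / ||u'||_L² = 1/4 < C_P = 1.

u(x) = -2·sin(4·x), so u'(x) = -8*cos(4*x).
Writing u(x) = A·sin(kπx/L) with A = -2 and k = 4, use ∫_0^L sin²(kπx/L) dx = L/2 and ∫_0^L cos²(kπx/L) dx = L/2.
u² = 4·sin²(4·x) and (u')² = 64·cos²(4·x), and each of sin², cos² integrates to L/2 = π/2 over (0, π).
∫_0^π u² dx = 2*π, so ||u||_L² = sqrt(2)*sqrt(π).
∫_0^π (u')² dx = 32*π, so ||u'||_L² = 4*sqrt(2)*sqrt(π).
Ratio ||u||_L² / ||u'||_L² = 1/4.
Sharp Poincaré constant on H^1_0(0, π) is C_P = L/π = 1, achieved by sin(x).
This is the k = 4 harmonic; the ratio L/(kπ) is strictly less than C_P = L/π, consistent with the sharp inequality ||u||_L² ≤ C_P ||u'||_L².


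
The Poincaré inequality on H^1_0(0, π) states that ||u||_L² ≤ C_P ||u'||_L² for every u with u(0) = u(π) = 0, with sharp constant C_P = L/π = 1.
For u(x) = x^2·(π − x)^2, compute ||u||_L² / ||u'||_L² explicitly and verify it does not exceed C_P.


||u||_L² / ||u'||_L² = sqrt(3)*π/6 < C_P = 1.

u(x) = x^2·(π − x)^2, so u'(x) = 2*x*(x - π)*(2*x - π).
u(x) = x^2·(π − x)^2 vanishes at x = 0 and x = π, so u ∈ H^1_0(0, π). Differentiate via the product rule and integrate the resulting polynomials term by term.
  ∫_0^π u² dx = ∫_0^π (x^8 - 4*π*x^7 + 6*π^2*x^6 - 4*π^3*x^5 + π^4*x^4) dx. Term by term:
    ∫_0^π x^8 dx = π^9/9;  ∫_0^π -4*π*x^7 dx = -π^9/2;  ∫_0^π 6*π^2*x^6 dx = 6*π^9/7;
    ∫_0^π -4*π^3*x^5 dx = -2*π^9/3;  ∫_0^π π^4*x^4 dx = π^9/5.
  Sum: π^9/9 − π^9/2 + 6*π^9/7 − 2*π^9/3 + π^9/5 = π^9/630.
  ∫_0^π (u')² dx = ∫_0^π (16*x^6 - 48*π*x^5 + 52*π^2*x^4 - 24*π^3*x^3 + 4*π^4*x^2) dx. Term by term:
    ∫_0^π 16*x^6 dx = 16*π^7/7;  ∫_0^π -48*π*x^5 dx = -8*π^7;  ∫_0^π 52*π^2*x^4 dx = 52*π^7/5;
    ∫_0^π -24*π^3*x^3 dx = -6*π^7;  ∫_0^π 4*π^4*x^2 dx = 4*π^7/3.
  Sum: 16*π^7/7 − 8*π^7 + 52*π^7/5 − 6*π^7 + 4*π^7/3 = 2*π^7/105.
∫_0^π u² dx = π^9/630, so ||u||_L² = sqrt(70)*π^(9/2)/210.
∫_0^π (u')² dx = 2*π^7/105, so ||u'||_L² = sqrt(210)*π^(7/2)/105.
Ratio ||u||_L² / ||u'||_L² = sqrt(3)*π/6.
Sharp Poincaré constant on H^1_0(0, π) is C_P = L/π = 1, achieved by sin(x).
A polynomial bump cannot attain the sharp Poincaré constant (only the first sine eigenfunction does), so the ratio is strictly less than C_P, consistent with ||u||_L² ≤ C_P ||u'||_L².


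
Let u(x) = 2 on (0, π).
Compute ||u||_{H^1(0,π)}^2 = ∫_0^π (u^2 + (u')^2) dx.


||u||_{H^1(0,π)}^2 = 4*π

u'(x) = 0.
Expand u² and (u')² and integrate term by term on (0, π), using: for integers n ≥ 1, ∫_0^π sin²(nx) dx = ∫_0^π cos²(nx) dx = π/2; for n ≠ n', ∫_0^π sin(nx)sin(n'x) dx = ∫_0^π cos(nx)cos(n'x) dx = 0; and by product-to-sum, ∫_0^π sin(nx)cos(n'x) dx = ½∫_0^π [sin((n+n')x) + sin((n−n')x)] dx, which is 0 when n+n' is even and 2n/(n²−n'²) when n+n' is odd (it need not vanish on (0, π)). For the constant mode: ∫_0^π 1 dx = π, ∫_0^π cos(nx) dx = 0, ∫_0^π sin(nx) dx = (1−(−1)^n)/n.
  u² squared terms: (2)²·∫1 dx = 4·π = 4*π.
  So ∫_0^π u² dx = 4*π.
  u' ≡ 0, so ∫_0^π (u')² dx = 0.
||u||_{H^1}^2 = (4*π) + (0) = 4*π.


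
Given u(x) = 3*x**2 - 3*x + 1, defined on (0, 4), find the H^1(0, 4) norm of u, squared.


||u||_{H^1}^2 = 7416/5

The H^1 norm (squared) on an interval (0, L) is
  ||u||_{H^1}^2 = ∫_0^L u(x)^2 dx + ∫_0^L u'(x)^2 dx.
Compute u'(x) = 6*x - 3.
Then u(x)^2 = 9*x**4 - 18*x**3 + 15*x**2 - 6*x + 1 and u'(x)^2 = 36*x**2 - 36*x + 9.
Integrate each monomial from 0 to 4 using ∫_0^4 c·x^n dx = c·4^(n+1)/(n+1):
  ∫_0^4 u(x)^2 dx = ∫_0^4 (9*x^4 - 18*x^3 + 15*x^2 - 6*x + 1) dx. Term by term:
    ∫_0^4 9*x^4 dx = 9216/5;  ∫_0^4 -18*x^3 dx = -1152;  ∫_0^4 15*x^2 dx = 320;
    ∫_0^4 -6*x dx = -48;  ∫_0^4 1 dx = 4.
  Sum: 9216/5 − 1152 + 320 − 48 + 4 = 4836/5.
  ∫_0^4 u'(x)^2 dx = ∫_0^4 (36*x^2 - 36*x + 9) dx. Term by term:
    ∫_0^4 36*x^2 dx = 768;  ∫_0^4 -36*x dx = -288;  ∫_0^4 9 dx = 36.
  Sum: 768 − 288 + 36 = 516.
Adding: ||u||_{H^1}^2 = 4836/5 + 516 = 7416/5.


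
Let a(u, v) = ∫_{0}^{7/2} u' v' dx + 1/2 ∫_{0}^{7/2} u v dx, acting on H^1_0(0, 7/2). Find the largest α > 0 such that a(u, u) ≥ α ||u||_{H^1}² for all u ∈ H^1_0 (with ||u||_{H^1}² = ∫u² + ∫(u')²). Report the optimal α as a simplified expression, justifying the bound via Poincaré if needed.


α = (49 + 8*π^2)/(2*(4*π^2 + 49))

Coercivity of a(·,·) on H^1_0(0, 7/2) means a(u, u) ≥ α ||u||_{H^1}² for every u ∈ H^1_0.
The interval has length L = 7/2, and Poincaré/coercivity depend only on L. Here a(u, u) = ∫(u')² + (1/2)·∫u².
Here 0 < c = 1/2 < 1. The condition a(u,u) ≥ α||u||_{H^1}² reads (1−α)∫(u')² ≥ (α−c)∫u². Any admissible α is ≤ 1 (rapidly oscillating u have ∫u²/∫(u')² → 0), and α = 1 would force 0 ≥ (1−c)∫u², impossible since c < 1; so 1−α > 0. By the sharp Poincaré inequality on H^1_0 of an interval of length L, ∫(u')² ≥ (π/L)²∫u² with equality for the first sine mode sin(π(x−x₀)/L) (x₀ the left endpoint), so the inequality holds for all u iff (1−α)(π/L)² ≥ α − c, i.e. α ≤ ((π/L)² + c)/((π/L)² + 1) = (1 + c(L/π)²)/(1 + (L/π)²). With (π/L)² = 4*π^2/49 and c = 1/2, the largest admissible constant is α = ((π/L)² + c)/((π/L)² + 1).
Simplifying, α = (49 + 8*π^2)/(2*(4*π^2 + 49)).


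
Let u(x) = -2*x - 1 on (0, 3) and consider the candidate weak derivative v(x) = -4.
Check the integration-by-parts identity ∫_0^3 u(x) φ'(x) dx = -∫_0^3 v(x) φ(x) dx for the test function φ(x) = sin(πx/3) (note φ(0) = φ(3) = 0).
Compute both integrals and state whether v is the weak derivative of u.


LHS = 12/π, RHS = 24/π. No, v is not the weak derivative of u.

u(x) = -2*x - 1, classical derivative u'(x) = -2.
φ(x) = sin(πx/3), so φ'(x) = π*cos(π*x/3)/3.
Note φ(0) = φ(3) = 0, so the boundary term u·φ vanishes.
LHS = ∫_0^3 u(x) φ'(x) dx = ∫_0^3 (-2*π*x*cos(π*x/3)/3 - π*cos(π*x/3)/3) dx. Term by term:
  ∫_0^3 -π*cos(π*x/3)/3 dx = 0;  ∫_0^3 -2*π*x*cos(π*x/3)/3 dx = 12/π.
Sum: 0 + 12/π = 12/π.
So LHS = 12/π.
∫_0^3 v(x) φ(x) dx = ∫_0^3 (-4*sin(π*x/3)) dx. Term by term:
  ∫_0^3 -4*sin(π*x/3) dx = -24/π.
So RHS = -∫_0^3 v(x) φ(x) dx = 24/π.
LHS − RHS = -12/π ≠ 0, so the identity fails.
(For a valid weak derivative the identity must hold for EVERY test function, in particular this one. The failure shows v is NOT the weak derivative of u.)
Correct weak derivative would be u'(x) = -2.


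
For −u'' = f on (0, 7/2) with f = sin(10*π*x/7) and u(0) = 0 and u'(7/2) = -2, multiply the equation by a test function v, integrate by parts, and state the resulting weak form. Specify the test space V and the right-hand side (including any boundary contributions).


V = {v ∈ H^1(0, 7/2) : v(0) = 0} (test functions vanish at x = 0 where u is specified); weak form: ∫_0^7/2 u'v' dx = ∫_0^7/2 (sin(10*π*x/7)) v dx − 2·v(7/2) for all v ∈ V.

Multiply both sides by a test function v and integrate from 0 to 7/2:
  ∫_0^7/2 −u''(x) v(x) dx = ∫_0^7/2 f(x) v(x) dx.
Integrate the LHS by parts once:
  ∫_0^7/2 −u'' v dx = −[u'(x) v(x)]_0^7/2 + ∫_0^7/2 u'(x) v'(x) dx.
Thus ∫_0^7/2 u'(x) v'(x) dx = ∫_0^7/2 f(x) v(x) dx + [u'(x) v(x)]_0^7/2.
Choose V so that boundary terms are either known or forced to vanish.
Mixed BC: u(0) = 0 (Dirichlet) and u'(7/2) = -2 (Neumann). Define V = {v ∈ H^1(0, 7/2) : v(0) = 0}. Then [u' v]_0^7/2 = u'(7/2)·v(7/2) − u'(0)·0 = − 2·v(7/2).
Weak formulation: find u (satisfying any essential BC) such that ∫_0^7/2 u'(x) v'(x) dx = ∫_0^7/2 f v dx − 2·v(7/2) for all v ∈ V (Dirichlet at 0 absorbed into V; Neumann datum at x = 7/2 contributes the boundary term).
Substituting f(x) = sin(10*π*x/7), the right-hand side is ∫_0^7/2 (sin(10*π*x/7)) v dx − 2·v(7/2).


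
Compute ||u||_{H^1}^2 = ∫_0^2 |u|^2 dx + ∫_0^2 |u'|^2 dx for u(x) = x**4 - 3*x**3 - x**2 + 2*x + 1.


||u||_{H^1}^2 = 22846/315

The H^1 norm (squared) on an interval (0, L) is
  ||u||_{H^1}^2 = ∫_0^L u(x)^2 dx + ∫_0^L u'(x)^2 dx.
Compute u'(x) = 4*x**3 - 9*x**2 - 2*x + 2.
Then u(x)^2 = x**8 - 6*x**7 + 7*x**6 + 10*x**5 - 9*x**4 - 10*x**3 + 2*x**2 + 4*x + 1 and u'(x)^2 = 16*x**6 - 72*x**5 + 65*x**4 + 52*x**3 - 32*x**2 - 8*x + 4.
Integrate each monomial from 0 to 2 using ∫_0^2 c·x^n dx = c·2^(n+1)/(n+1):
  ∫_0^2 u(x)^2 dx = ∫_0^2 (x^8 - 6*x^7 + 7*x^6 + 10*x^5 - 9*x^4 - 10*x^3 + 2*x^2 + 4*x + 1) dx. Term by term:
    ∫_0^2 x^8 dx = 512/9;  ∫_0^2 -6*x^7 dx = -192;  ∫_0^2 7*x^6 dx = 128;
    ∫_0^2 10*x^5 dx = 320/3;  ∫_0^2 -9*x^4 dx = -288/5;  ∫_0^2 -10*x^3 dx = -40;
    ∫_0^2 2*x^2 dx = 16/3;  ∫_0^2 4*x dx = 8;  ∫_0^2 1 dx = 2.
  Sum: 512/9 − 192 + 128 + 320/3 − 288/5 − 40 + 16/3 + 8 + 2 = 778/45.
  ∫_0^2 u'(x)^2 dx = ∫_0^2 (16*x^6 - 72*x^5 + 65*x^4 + 52*x^3 - 32*x^2 - 8*x + 4) dx. Term by term:
    ∫_0^2 16*x^6 dx = 2048/7;  ∫_0^2 -72*x^5 dx = -768;  ∫_0^2 65*x^4 dx = 416;
    ∫_0^2 52*x^3 dx = 208;  ∫_0^2 -32*x^2 dx = -256/3;  ∫_0^2 -8*x dx = -16;
    ∫_0^2 4 dx = 8.
  Sum: 2048/7 − 768 + 416 + 208 − 256/3 − 16 + 8 = 1160/21.
Adding: ||u||_{H^1}^2 = 778/45 + 1160/21 = 22846/315.


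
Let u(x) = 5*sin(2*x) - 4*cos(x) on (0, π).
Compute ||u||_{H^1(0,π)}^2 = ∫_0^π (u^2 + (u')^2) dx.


||u||_{H^1(0,π)}^2 = -320/3 + 157*π/2

u'(x) = 4*sin(x) + 10*cos(2*x).
Expand u² and (u')² and integrate term by term on (0, π), using: for integers n ≥ 1, ∫_0^π sin²(nx) dx = ∫_0^π cos²(nx) dx = π/2; for n ≠ n', ∫_0^π sin(nx)sin(n'x) dx = ∫_0^π cos(nx)cos(n'x) dx = 0; and by product-to-sum, ∫_0^π sin(nx)cos(n'x) dx = ½∫_0^π [sin((n+n')x) + sin((n−n')x)] dx, which is 0 when n+n' is even and 2n/(n²−n'²) when n+n' is odd (it need not vanish on (0, π)).
  u² squared terms: (-4)²·∫cos(x)² dx = 16·π/2 = 8*π;  (5)²·∫sin(2x)² dx = 25·π/2 = 25*π/2.
  u² cross terms: 2·(-4)·(5)·∫cos(x)·sin(2x) dx = -40·(4/3) = -160/3.
  So ∫_0^π u² dx = 8*π + 25*π/2 − 160/3 = -160/3 + 41*π/2.
  (u')² squared terms: (4)²·∫sin(x)² dx = 16·π/2 = 8*π;  (10)²·∫cos(2x)² dx = 100·π/2 = 50*π.
  (u')² cross terms: 2·(4)·(10)·∫sin(x)·cos(2x) dx = 80·(-2/3) = -160/3.
  So ∫_0^π (u')² dx = 8*π + 50*π − 160/3 = -160/3 + 58*π.
||u||_{H^1}^2 = (-160/3 + 41*π/2) + (-160/3 + 58*π) = -320/3 + 157*π/2.


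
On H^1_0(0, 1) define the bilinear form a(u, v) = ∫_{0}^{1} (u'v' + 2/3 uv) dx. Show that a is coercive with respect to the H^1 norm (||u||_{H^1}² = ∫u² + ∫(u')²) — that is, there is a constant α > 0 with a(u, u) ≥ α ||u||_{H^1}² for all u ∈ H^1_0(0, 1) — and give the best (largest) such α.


α = (2/3 + π^2)/(1 + π^2)

Coercivity of a(·,·) on H^1_0(0, 1) means a(u, u) ≥ α ||u||_{H^1}² for every u ∈ H^1_0.
The interval has length L = 1, and Poincaré/coercivity depend only on L. Here a(u, u) = ∫(u')² + (2/3)·∫u².
Here 0 < c = 2/3 < 1. The condition a(u,u) ≥ α||u||_{H^1}² reads (1−α)∫(u')² ≥ (α−c)∫u². Any admissible α is ≤ 1 (rapidly oscillating u have ∫u²/∫(u')² → 0), and α = 1 would force 0 ≥ (1−c)∫u², impossible since c < 1; so 1−α > 0. By the sharp Poincaré inequality on H^1_0 of an interval of length L, ∫(u')² ≥ (π/L)²∫u² with equality for the first sine mode sin(π(x−x₀)/L) (x₀ the left endpoint), so the inequality holds for all u iff (1−α)(π/L)² ≥ α − c, i.e. α ≤ ((π/L)² + c)/((π/L)² + 1) = (1 + c(L/π)²)/(1 + (L/π)²). With (π/L)² = π^2 and c = 2/3, the largest admissible constant is α = ((π/L)² + c)/((π/L)² + 1).
Simplifying, α = (2/3 + π^2)/(1 + π^2).


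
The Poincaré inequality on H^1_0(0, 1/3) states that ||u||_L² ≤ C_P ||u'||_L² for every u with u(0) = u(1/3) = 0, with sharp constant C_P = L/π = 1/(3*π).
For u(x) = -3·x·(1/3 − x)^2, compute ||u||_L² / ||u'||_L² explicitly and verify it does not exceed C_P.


||u||_L² / ||u'||_L² = sqrt(14)/42 < C_P = 1/(3*π).

u(x) = -3·x·(1/3 − x)^2, so u'(x) = (1 - 9*x)*(x - 1/3).
u(x) = -3·x·(1/3 − x)^2 vanishes at x = 0 and x = 1/3, so u ∈ H^1_0(0, 1/3). Differentiate via the product rule and integrate the resulting polynomials term by term.
  ∫_0^1/3 u² dx = ∫_0^1/3 (9*x^6 - 12*x^5 + 6*x^4 - 4*x^3/3 + x^2/9) dx. Term by term:
    ∫_0^1/3 9*x^6 dx = 1/1701;  ∫_0^1/3 -12*x^5 dx = -2/729;  ∫_0^1/3 6*x^4 dx = 2/405;
    ∫_0^1/3 -4*x^3/3 dx = -1/243;  ∫_0^1/3 x^2/9 dx = 1/729.
  Sum: 1/1701 − 2/729 + 2/405 − 1/243 + 1/729 = 1/25515.
  ∫_0^1/3 (u')² dx = ∫_0^1/3 (81*x^4 - 72*x^3 + 22*x^2 - 8*x/3 + 1/9) dx. Term by term:
    ∫_0^1/3 81*x^4 dx = 1/15;  ∫_0^1/3 -72*x^3 dx = -2/9;  ∫_0^1/3 22*x^2 dx = 22/81;
    ∫_0^1/3 -8*x/3 dx = -4/27;  ∫_0^1/3 1/9 dx = 1/27.
  Sum: 1/15 − 2/9 + 22/81 − 4/27 + 1/27 = 2/405.
∫_0^1/3 u² dx = 1/25515, so ||u||_L² = sqrt(35)/945.
∫_0^1/3 (u')² dx = 2/405, so ||u'||_L² = sqrt(10)/45.
Ratio ||u||_L² / ||u'||_L² = sqrt(14)/42.
Sharp Poincaré constant on H^1_0(0, 1/3) is C_P = L/π = 1/(3*π), achieved by sin(3*π·x).
A polynomial bump cannot attain the sharp Poincaré constant (only the first sine eigenfunction does), so the ratio is strictly less than C_P, consistent with ||u||_L² ≤ C_P ||u'||_L².
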